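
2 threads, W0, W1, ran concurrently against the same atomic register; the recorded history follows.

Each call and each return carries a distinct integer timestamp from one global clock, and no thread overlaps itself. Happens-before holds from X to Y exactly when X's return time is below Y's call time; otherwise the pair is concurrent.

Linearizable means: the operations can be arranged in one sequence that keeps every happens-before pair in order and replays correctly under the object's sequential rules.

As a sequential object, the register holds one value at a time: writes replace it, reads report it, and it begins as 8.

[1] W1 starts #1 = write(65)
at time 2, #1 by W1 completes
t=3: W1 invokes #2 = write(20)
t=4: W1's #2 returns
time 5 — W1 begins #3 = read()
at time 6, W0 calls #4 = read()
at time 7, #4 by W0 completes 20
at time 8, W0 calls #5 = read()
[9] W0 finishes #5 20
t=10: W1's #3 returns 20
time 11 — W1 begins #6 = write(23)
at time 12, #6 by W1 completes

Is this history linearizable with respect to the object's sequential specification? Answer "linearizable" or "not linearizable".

linearizable

witness order: #1, #2, #3, #4, #5, #6
step 1: #1 write(65) — value 65
step 2: #2 write(20) — value 20
step 3: #3 read() → 20 — value 20
step 4: #4 read() → 20 — value 20
step 5: #5 read() → 20 — value 20
step 6: #6 write(23) — value 23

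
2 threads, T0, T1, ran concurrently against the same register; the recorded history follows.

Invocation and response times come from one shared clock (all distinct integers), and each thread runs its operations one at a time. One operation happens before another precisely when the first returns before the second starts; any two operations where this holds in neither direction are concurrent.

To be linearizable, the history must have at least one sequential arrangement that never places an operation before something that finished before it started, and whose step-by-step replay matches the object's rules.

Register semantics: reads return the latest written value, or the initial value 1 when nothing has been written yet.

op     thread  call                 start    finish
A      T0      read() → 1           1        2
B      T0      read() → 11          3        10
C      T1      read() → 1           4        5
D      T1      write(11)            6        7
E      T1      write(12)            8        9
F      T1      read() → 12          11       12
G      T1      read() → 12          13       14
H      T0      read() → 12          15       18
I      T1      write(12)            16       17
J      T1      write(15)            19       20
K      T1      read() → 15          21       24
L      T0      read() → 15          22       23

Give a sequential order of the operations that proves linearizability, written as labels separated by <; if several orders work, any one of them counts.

after step 1 (A read() → 1): value 1
after step 2 (C read() → 1): value 1
after step 3 (D write(11)): value 11
after step 4 (B read() → 11): value 11
after step 5 (E write(12)): value 12
after step 6 (F read() → 12): value 12
after step 7 (G read() → 12): value 12
after step 8 (H read() → 12): value 12
after step 9 (I write(12)): value 12
after step 10 (J write(15)): value 15
after step 11 (K read() → 15): value 15
after step 12 (L read() → 15): value 15

A < C < D < B < E < F < G < H < I < J < K < L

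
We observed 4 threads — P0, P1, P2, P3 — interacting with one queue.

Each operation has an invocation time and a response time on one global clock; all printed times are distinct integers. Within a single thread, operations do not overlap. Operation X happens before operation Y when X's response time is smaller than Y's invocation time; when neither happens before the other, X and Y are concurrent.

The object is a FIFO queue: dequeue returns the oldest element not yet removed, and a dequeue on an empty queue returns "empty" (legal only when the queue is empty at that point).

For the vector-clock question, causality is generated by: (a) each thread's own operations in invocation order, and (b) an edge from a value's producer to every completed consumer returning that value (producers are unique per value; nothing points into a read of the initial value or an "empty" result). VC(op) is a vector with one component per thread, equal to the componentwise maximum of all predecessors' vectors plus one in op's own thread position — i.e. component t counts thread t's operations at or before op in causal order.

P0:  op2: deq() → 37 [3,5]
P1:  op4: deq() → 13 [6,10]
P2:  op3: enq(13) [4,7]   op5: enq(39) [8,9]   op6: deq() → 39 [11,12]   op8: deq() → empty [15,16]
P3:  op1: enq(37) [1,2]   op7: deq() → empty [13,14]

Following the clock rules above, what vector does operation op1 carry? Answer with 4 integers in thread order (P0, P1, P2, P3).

(0, 0, 0, 1)

op1, invoked 1, has no incoming edges; only P3's bump applies → (0, 0, 0, 1)
op3, invoked 4, has no incoming edges; only P2's bump applies → (0, 0, 1, 0)
merge at op7 (invoked 13): VC(op1)=(0, 0, 0, 1), own-thread bump on P3 → (0, 0, 0, 2)
merge at op5 (invoked 8): VC(op3)=(0, 0, 1, 0), own-thread bump on P2 → (0, 0, 2, 0)
merge at op4 (invoked 6): VC(op3)=(0, 0, 1, 0), own-thread bump on P1 → (0, 1, 1, 0)
merge at op2 (invoked 3): VC(op1)=(0, 0, 0, 1), own-thread bump on P0 → (1, 0, 0, 1)
merge at op6 (invoked 11): VC(op5)=(0, 0, 2, 0), own-thread bump on P2 → (0, 0, 3, 0)
merge at op8 (invoked 15): VC(op6)=(0, 0, 3, 0), own-thread bump on P2 → (0, 0, 4, 0)
target: VC(op1) = (0, 0, 0, 1)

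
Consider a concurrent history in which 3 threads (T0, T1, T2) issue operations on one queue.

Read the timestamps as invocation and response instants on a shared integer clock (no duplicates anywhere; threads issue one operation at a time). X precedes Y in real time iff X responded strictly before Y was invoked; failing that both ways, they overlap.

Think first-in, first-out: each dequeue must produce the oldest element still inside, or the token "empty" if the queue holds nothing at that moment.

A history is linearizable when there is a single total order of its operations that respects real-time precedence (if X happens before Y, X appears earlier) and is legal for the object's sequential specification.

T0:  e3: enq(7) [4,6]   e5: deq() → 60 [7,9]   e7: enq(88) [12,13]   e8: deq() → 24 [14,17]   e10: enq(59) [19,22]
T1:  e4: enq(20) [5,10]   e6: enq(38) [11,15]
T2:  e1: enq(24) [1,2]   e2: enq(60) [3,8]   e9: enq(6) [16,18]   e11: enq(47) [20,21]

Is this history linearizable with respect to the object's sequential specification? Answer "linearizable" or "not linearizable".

events 1..8 are fine; event 9 — the response of e5 at time 9 — makes the prefix non-linearizable
4 completed operations, 3 real-time-consistent orders — every queue replay fails
no escape via the 1 pending operation (e4): every completion choice fails
take e1, e2, e3, e5 (pending dropped): step 4 already fails, because e5 deq() → 60 cannot occur there
take e1, e3, e2, e5 (pending dropped): step 4 already fails, because e5 deq() → 60 cannot occur there

not linearizable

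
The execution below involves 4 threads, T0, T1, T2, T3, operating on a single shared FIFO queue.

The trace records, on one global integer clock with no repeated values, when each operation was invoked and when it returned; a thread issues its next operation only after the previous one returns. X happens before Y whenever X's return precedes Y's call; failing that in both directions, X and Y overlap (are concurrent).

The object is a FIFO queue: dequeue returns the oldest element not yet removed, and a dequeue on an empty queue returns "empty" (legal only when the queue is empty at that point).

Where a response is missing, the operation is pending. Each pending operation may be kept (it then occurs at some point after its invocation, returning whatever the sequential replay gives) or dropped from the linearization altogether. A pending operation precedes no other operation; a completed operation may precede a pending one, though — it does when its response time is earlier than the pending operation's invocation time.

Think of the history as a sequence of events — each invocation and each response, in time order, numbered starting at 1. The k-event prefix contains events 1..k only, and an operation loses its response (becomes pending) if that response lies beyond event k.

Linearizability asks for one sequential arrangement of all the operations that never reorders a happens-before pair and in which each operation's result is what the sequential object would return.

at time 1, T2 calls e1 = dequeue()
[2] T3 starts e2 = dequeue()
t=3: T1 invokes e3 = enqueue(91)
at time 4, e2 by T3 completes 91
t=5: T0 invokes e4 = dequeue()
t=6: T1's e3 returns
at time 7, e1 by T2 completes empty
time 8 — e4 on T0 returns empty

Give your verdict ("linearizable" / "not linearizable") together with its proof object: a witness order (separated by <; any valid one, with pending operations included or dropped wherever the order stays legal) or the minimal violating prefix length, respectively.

1. e1 dequeue() → empty, leaving queue <>
2. e3 enqueue(91), leaving queue <91>
3. e2 dequeue() → 91, leaving queue <>
4. e4 dequeue() → empty, leaving queue <>

linearizable — witness: e1 < e3 < e2 < e4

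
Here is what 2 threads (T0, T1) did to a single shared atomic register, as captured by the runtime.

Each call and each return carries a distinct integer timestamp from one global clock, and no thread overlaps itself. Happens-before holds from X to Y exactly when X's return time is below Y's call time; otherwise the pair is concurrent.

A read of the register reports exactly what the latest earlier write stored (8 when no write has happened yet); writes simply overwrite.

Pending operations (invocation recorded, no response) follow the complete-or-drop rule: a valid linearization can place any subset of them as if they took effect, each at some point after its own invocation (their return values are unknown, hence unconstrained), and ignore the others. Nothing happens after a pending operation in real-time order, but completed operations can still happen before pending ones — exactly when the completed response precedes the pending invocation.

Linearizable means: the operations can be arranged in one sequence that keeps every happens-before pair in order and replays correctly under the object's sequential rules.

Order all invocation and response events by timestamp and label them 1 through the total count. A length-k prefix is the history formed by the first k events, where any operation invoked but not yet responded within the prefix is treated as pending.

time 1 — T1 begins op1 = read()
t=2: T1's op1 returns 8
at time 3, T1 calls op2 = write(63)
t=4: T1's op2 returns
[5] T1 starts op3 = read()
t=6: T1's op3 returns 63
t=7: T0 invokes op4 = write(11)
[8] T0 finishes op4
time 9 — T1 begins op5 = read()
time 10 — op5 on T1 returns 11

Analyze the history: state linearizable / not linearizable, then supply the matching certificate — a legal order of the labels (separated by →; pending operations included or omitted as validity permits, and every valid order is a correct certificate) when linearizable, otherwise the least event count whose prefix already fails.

linearizable — witness: op1 → op2 → op3 → op4 → op5

after step 1 (op1 read() → 8): value 8
after step 2 (op2 write(63)): value 63
after step 3 (op3 read() → 63): value 63
after step 4 (op4 write(11)): value 11
after step 5 (op5 read() → 11): value 11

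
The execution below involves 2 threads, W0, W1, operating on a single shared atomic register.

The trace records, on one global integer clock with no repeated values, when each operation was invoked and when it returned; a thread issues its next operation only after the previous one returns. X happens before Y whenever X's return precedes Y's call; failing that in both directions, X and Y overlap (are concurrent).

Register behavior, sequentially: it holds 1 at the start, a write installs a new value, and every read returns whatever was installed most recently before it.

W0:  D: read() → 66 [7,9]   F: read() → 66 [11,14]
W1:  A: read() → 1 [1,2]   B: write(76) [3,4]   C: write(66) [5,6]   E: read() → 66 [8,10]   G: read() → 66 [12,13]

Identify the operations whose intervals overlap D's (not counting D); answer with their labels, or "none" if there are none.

concurrent with D ([7,9]): every op whose interval crosses 7..9
A [1,2]: before
B [3,4]: before
C [5,6]: before
E [8,10]: concurrent
F [11,14]: after
G [12,13]: after

E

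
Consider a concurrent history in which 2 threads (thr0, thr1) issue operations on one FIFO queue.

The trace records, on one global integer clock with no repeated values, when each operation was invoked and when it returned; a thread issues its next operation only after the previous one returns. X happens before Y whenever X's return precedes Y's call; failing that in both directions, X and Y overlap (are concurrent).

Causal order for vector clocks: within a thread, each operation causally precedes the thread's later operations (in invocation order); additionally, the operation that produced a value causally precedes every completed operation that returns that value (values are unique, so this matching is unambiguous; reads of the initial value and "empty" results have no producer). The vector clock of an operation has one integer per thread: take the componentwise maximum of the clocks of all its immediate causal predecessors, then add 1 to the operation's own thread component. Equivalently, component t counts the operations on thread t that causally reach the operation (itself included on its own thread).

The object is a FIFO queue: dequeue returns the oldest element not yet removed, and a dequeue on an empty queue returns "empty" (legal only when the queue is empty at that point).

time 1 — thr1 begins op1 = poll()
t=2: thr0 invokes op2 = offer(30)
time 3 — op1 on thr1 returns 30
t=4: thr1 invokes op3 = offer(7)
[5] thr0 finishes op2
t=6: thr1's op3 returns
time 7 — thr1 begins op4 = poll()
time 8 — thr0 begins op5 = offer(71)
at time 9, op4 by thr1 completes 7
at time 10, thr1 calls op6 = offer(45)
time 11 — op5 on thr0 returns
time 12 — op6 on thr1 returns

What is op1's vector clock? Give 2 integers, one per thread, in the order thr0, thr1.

(1, 1)

op2 (invocation 2): nothing precedes it; thr0's component alone gives (1, 0)
invoked at 1, op1 merges VC(op2)=(1, 0) and bumps thr1's slot → (1, 1)
invoked at 8, op5 merges VC(op2)=(1, 0) and bumps thr0's slot → (2, 0)
invoked at 4, op3 merges VC(op1)=(1, 1) and bumps thr1's slot → (1, 2)
invoked at 7, op4 merges VC(op3)=(1, 2) and bumps thr1's slot → (1, 3)
invoked at 10, op6 merges VC(op4)=(1, 3) and bumps thr1's slot → (1, 4)
target: VC(op1) = (1, 1)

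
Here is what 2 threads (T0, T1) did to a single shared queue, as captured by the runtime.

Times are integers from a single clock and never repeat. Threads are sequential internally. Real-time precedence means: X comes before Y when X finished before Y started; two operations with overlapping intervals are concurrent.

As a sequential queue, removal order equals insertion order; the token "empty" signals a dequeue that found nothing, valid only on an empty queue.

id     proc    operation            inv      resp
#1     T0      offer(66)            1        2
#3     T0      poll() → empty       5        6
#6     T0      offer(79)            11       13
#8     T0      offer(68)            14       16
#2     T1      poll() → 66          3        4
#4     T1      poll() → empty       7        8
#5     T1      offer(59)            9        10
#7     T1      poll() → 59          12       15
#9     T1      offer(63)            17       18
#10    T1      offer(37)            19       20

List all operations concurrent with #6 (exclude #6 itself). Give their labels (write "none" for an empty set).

#6 spans [11,13]; an op avoiding the whole window 11..13 is ordered, any other is concurrent
#1 [1,2]: before
#2 [3,4]: before
#3 [5,6]: before
#4 [7,8]: before
#5 [9,10]: before
#7 [12,15]: concurrent
#8 [14,16]: after
#9 [17,18]: after
#10 [19,20]: after

#7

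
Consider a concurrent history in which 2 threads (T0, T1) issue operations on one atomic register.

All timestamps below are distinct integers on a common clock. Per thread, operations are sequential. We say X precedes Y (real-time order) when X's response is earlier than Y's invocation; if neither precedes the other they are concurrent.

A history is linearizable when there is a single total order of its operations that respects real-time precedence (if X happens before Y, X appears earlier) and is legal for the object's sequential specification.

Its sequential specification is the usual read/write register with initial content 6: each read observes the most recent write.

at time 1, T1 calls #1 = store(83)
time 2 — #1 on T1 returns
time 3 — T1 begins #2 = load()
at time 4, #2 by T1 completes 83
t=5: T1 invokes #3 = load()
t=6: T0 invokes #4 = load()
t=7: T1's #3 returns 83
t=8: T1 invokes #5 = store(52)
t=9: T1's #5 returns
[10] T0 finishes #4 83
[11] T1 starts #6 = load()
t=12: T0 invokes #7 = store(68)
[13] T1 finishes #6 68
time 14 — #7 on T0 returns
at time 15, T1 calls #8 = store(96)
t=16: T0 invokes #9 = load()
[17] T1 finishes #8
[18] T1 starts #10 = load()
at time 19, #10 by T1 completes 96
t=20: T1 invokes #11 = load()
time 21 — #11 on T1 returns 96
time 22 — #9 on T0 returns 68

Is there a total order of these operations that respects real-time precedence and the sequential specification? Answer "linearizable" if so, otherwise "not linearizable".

one valid linearization: #1, #2, #3, #4, #5, #7, #6, #9, #8, #10, #11
after step 1 (#1 store(83)): value 83
after step 2 (#2 load() → 83): value 83
after step 3 (#3 load() → 83): value 83
after step 4 (#4 load() → 83): value 83
after step 5 (#5 store(52)): value 52
after step 6 (#7 store(68)): value 68
after step 7 (#6 load() → 68): value 68
after step 8 (#9 load() → 68): value 68
after step 9 (#8 store(96)): value 96
after step 10 (#10 load() → 96): value 96
after step 11 (#11 load() → 96): value 96

linearizable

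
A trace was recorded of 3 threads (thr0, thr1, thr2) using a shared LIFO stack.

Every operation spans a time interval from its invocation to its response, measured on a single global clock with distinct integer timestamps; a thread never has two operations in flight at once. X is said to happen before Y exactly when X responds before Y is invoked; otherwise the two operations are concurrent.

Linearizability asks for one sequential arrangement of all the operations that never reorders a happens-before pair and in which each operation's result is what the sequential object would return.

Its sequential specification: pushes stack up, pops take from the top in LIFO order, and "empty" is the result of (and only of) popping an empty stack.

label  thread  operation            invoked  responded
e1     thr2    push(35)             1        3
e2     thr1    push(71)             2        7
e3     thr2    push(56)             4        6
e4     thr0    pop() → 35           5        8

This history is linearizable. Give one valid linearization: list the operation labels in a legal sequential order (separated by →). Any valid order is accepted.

e1 → e4 → e2 → e3

after step 1 (e1 push(35)): stack <35>
after step 2 (e4 pop() → 35): stack <>
after step 3 (e2 push(71)): stack <71>
after step 4 (e3 push(56)): stack <71,56>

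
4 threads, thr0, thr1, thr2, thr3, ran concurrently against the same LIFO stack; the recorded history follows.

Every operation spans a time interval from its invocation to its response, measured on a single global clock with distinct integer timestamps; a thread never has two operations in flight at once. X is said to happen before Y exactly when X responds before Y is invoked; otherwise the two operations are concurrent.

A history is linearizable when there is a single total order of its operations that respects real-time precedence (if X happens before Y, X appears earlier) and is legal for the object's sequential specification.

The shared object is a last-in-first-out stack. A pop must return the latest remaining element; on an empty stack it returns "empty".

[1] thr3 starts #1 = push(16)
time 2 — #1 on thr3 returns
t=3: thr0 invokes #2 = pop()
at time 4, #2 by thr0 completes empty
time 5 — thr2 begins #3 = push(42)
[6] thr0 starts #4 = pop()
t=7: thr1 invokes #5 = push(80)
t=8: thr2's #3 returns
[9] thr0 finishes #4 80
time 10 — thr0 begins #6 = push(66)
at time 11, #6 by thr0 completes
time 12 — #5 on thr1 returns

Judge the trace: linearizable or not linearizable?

not linearizable

cut after 3 events: linearizable; cut after 4 events (#2 responds, time 4): not linearizable
exhaustive check: the 2 completed LIFO stack ops admit one real-time order; illegal
one such order, #1, #2, breaks at step 2 where #2 pop() → empty is illegal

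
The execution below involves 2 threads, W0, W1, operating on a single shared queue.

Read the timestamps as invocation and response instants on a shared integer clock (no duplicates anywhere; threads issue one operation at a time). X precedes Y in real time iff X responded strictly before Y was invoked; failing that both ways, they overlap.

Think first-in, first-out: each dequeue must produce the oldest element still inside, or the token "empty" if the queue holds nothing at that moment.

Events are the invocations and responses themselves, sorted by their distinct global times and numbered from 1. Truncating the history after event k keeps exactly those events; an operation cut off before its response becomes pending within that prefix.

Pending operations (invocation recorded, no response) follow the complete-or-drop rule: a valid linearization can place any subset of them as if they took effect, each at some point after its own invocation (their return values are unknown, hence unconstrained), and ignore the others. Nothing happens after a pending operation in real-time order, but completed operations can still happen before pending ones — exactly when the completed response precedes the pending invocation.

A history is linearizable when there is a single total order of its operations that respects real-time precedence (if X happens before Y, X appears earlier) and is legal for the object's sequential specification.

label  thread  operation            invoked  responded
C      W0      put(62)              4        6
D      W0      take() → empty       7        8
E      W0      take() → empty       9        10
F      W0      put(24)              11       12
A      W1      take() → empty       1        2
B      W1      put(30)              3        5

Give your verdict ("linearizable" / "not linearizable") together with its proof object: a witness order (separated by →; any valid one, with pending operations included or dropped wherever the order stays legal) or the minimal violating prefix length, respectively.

not linearizable — minimal violating prefix: 8 events

through event 7 a valid linearization exists; event 8 (D responding at time 8) ends that
no legal order exists: 2 real-time-consistent candidates over 4 completed queue operations, all rejected
for example A, B, C, D fails at step 4: D take() → empty is not legal there
for example A, C, B, D fails at step 4: D take() → empty is not legal there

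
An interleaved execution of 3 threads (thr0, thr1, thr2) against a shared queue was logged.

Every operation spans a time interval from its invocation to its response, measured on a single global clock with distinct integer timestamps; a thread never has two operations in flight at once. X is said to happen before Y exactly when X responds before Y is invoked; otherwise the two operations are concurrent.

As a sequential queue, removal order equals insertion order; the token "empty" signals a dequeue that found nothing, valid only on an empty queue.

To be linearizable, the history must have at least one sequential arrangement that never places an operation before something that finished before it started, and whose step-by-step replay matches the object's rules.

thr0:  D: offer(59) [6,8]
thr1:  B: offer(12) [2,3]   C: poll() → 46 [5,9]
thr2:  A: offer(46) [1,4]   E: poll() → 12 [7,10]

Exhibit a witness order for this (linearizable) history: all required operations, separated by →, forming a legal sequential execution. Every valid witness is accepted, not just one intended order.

after step 1 (A offer(46)): queue <46>
after step 2 (B offer(12)): queue <46,12>
after step 3 (C poll() → 46): queue <12>
after step 4 (D offer(59)): queue <12,59>
after step 5 (E poll() → 12): queue <59>

A → B → C → D → E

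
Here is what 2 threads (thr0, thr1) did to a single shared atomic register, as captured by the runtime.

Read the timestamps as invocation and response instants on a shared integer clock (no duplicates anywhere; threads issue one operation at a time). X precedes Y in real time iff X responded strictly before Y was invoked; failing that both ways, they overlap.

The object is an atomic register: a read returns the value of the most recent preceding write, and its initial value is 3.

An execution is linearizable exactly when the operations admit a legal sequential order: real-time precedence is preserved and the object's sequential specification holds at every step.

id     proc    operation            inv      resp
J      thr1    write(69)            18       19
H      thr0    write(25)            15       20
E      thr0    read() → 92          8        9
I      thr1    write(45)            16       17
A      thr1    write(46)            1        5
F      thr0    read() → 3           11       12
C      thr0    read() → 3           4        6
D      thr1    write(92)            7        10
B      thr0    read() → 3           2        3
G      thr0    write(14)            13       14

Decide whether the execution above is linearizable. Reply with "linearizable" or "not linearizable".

already the first 12 events (up to F's response at time 12) admit no linearization; the first 11 still do
every one of the 6 real-time-consistent orders over 6 completed atomic register ops fails the sequential spec
one such order, A, B, C, D, E, F, breaks at step 2 where B read() → 3 is illegal
one such order, A, B, C, E, D, F, breaks at step 2 where B read() → 3 is illegal

not linearizable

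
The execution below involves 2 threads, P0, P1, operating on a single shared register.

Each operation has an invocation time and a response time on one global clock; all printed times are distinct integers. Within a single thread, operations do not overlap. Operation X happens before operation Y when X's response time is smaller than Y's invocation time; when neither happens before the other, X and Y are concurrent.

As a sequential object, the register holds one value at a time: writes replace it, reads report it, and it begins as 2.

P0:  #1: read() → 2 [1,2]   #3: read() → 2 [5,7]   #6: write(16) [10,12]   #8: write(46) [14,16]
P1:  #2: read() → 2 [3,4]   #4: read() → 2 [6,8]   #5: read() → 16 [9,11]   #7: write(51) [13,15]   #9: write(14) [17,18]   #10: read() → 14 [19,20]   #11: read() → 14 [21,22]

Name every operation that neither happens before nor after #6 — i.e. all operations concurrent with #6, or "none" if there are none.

#6 spans [10,12]; an op avoiding the whole window 10..12 is ordered, any other is concurrent
#1 [1,2]: before
#2 [3,4]: before
#3 [5,7]: before
#4 [6,8]: before
#5 [9,11]: concurrent
#7 [13,15]: after
#8 [14,16]: after
#9 [17,18]: after
#10 [19,20]: after
#11 [21,22]: after

#5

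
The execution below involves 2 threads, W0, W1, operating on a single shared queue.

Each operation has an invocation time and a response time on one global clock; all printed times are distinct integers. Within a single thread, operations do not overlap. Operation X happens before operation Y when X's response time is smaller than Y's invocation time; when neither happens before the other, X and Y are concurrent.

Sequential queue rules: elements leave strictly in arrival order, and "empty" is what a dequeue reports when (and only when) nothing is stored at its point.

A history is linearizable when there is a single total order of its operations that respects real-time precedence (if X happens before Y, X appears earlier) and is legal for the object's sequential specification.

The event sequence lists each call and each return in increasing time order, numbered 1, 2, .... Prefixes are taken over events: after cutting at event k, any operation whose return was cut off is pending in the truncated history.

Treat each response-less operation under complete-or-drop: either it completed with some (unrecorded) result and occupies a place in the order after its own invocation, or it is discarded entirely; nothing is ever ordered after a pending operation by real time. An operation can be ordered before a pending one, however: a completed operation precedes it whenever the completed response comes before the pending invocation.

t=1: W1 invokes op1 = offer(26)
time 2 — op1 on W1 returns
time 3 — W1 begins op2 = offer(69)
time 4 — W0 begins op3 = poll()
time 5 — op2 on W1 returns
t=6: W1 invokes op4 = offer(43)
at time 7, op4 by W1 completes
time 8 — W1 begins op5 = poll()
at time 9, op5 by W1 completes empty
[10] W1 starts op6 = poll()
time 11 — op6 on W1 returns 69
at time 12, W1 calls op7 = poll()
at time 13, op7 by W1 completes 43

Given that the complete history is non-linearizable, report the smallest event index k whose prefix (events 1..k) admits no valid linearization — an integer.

events 1..8 are still linearizable — one witness is op1, op2, op3, op4:
1. op1 offer(26), leaving queue <26>
2. op2 offer(69), leaving queue <26,69>
3. op3 poll() (pending, included), leaving queue <69>
4. op4 offer(43), leaving queue <69,43>
with event 9 included (op5 responding at time 9), all real-time-consistent orders fail
every completion of the 1 pending operation (op3) was checked; none linearizes
e.g. op1, op2, op4, op5 (pending dropped): illegal at step 4, since op5 poll() → empty cannot apply there

9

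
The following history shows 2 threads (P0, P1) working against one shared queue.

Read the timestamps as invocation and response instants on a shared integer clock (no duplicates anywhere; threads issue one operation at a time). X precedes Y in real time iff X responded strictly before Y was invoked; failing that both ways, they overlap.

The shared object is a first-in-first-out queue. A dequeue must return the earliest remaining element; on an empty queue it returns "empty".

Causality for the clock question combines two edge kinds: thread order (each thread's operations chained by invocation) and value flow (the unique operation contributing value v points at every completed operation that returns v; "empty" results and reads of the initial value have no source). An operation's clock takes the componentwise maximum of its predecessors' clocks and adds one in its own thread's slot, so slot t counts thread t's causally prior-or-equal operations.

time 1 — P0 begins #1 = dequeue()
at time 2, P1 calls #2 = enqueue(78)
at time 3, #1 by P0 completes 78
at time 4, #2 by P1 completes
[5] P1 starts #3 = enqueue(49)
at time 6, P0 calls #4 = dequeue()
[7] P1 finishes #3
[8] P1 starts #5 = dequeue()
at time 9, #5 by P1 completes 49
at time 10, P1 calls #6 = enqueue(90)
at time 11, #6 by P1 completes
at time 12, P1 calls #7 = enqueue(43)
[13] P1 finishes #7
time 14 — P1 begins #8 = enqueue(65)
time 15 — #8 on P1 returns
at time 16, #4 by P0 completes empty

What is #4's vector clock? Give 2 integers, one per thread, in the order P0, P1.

#2, invoked 2, has no incoming edges; only P1's bump applies → (0, 1)
#3, invoked 5, takes VC(#2)=(0, 1) under max, adds 1 for P1 → (0, 2)
#1, invoked 1, takes VC(#2)=(0, 1) under max, adds 1 for P0 → (1, 1)
#5, invoked 8, takes VC(#3)=(0, 2) under max, adds 1 for P1 → (0, 3)
#4, invoked 6, takes VC(#1)=(1, 1) under max, adds 1 for P0 → (2, 1)
#6, invoked 10, takes VC(#5)=(0, 3) under max, adds 1 for P1 → (0, 4)
#7, invoked 12, takes VC(#6)=(0, 4) under max, adds 1 for P1 → (0, 5)
#8, invoked 14, takes VC(#7)=(0, 5) under max, adds 1 for P1 → (0, 6)
target: VC(#4) = (2, 1)

(2, 1)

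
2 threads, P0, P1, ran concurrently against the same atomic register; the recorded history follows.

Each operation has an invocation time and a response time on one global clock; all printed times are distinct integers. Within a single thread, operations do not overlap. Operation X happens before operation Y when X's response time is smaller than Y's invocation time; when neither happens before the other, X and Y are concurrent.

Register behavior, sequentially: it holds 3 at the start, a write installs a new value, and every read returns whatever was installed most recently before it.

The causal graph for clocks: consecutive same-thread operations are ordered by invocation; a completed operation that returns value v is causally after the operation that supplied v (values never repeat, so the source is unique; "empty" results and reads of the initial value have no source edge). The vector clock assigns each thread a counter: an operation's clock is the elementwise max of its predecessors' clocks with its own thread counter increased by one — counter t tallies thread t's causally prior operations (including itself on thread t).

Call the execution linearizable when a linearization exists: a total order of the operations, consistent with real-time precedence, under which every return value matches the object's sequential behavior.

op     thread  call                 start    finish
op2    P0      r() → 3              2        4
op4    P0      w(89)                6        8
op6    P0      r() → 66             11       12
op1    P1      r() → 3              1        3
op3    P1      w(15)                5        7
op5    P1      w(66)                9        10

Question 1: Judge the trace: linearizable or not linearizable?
linearizable

a witness: op1, op2, op3, op4, op5, op6
1. op1 r() → 3, leaving value 3
2. op2 r() → 3, leaving value 3
3. op3 w(15), leaving value 15
4. op4 w(89), leaving value 89
5. op5 w(66), leaving value 66
6. op6 r() → 66, leaving value 66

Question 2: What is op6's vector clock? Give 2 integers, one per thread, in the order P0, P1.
(3, 3)

root op op1, invoked 1: fresh clock plus P1's own tick → (0, 1)
root op op2, invoked 2: fresh clock plus P0's own tick → (1, 0)
op3, invoked 5, takes VC(op1)=(0, 1) under max, adds 1 for P1 → (0, 2)
op4, invoked 6, takes VC(op2)=(1, 0) under max, adds 1 for P0 → (2, 0)
op5, invoked 9, takes VC(op3)=(0, 2) under max, adds 1 for P1 → (0, 3)
op6, invoked 11, takes VC(op4)=(2, 0), VC(op5)=(0, 3) under max, adds 1 for P0 → (3, 3)
target: VC(op6) = (3, 3)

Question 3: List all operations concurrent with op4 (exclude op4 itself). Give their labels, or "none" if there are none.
op3

op4 runs from 6 to 8; window-overlapping ops are concurrent
op1 [1,3]: before
op2 [2,4]: before
op3 [5,7]: concurrent
op5 [9,10]: after
op6 [11,12]: after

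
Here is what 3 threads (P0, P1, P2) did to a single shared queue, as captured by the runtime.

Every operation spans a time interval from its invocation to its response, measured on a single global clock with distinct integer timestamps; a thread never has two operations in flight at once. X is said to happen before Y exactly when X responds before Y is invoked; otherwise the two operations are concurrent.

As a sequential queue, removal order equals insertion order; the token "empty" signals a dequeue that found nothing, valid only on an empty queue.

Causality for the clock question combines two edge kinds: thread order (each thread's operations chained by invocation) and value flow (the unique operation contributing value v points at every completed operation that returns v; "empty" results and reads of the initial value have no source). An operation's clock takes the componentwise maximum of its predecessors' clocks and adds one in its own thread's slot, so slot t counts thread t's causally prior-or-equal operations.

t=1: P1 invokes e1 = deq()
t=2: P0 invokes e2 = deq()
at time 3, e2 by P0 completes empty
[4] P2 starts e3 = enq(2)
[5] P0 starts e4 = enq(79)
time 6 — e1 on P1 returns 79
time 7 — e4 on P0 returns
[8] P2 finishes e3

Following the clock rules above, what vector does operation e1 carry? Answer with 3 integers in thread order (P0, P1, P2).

(2, 1, 0)

no predecessors for e3 (invoked 4): P2 increments from zero → (0, 0, 1)
no predecessors for e2 (invoked 2): P0 increments from zero → (1, 0, 0)
VC(e4, invoked at 5): max of VC(e2)=(1, 0, 0), then +1 on thread P0 → (2, 0, 0)
VC(e1, invoked at 1): max of VC(e4)=(2, 0, 0), then +1 on thread P1 → (2, 1, 0)
target: VC(e1) = (2, 1, 0)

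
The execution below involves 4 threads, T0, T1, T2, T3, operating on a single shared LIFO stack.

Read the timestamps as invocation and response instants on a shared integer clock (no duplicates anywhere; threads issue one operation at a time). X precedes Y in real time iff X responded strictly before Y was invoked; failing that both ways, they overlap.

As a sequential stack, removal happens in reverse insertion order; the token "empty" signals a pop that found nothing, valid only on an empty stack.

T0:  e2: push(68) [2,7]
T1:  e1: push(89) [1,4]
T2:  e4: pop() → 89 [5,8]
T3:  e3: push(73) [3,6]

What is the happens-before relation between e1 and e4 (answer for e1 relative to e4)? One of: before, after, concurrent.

before

e1 spans [1,4], e4 spans [5,8]
resp(e1)=4 < inv(e4)=5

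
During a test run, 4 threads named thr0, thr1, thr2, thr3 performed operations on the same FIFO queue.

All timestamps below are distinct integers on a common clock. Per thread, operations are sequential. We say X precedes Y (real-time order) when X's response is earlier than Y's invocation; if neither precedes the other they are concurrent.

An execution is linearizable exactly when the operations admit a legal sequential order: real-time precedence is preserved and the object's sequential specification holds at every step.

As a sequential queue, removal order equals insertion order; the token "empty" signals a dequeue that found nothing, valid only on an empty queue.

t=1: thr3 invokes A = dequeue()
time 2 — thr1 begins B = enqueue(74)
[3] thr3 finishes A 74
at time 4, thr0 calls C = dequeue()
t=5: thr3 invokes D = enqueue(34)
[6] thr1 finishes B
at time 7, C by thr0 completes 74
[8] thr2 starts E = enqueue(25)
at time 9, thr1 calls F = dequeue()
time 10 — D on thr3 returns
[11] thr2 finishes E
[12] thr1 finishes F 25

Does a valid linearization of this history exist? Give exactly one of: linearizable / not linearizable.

not linearizable

already the first 7 events (up to C's response at time 7) admit no linearization; the first 6 still do
every one of the 3 real-time-consistent orders over 3 completed FIFO queue ops fails the sequential spec
include/drop combinations of the 1 pending operation (D) were all tried; none helps
for example A, B, C (pending dropped) fails at step 1: A dequeue() → 74 is not legal there
for example A, C, B (pending dropped) fails at step 1: A dequeue() → 74 is not legal there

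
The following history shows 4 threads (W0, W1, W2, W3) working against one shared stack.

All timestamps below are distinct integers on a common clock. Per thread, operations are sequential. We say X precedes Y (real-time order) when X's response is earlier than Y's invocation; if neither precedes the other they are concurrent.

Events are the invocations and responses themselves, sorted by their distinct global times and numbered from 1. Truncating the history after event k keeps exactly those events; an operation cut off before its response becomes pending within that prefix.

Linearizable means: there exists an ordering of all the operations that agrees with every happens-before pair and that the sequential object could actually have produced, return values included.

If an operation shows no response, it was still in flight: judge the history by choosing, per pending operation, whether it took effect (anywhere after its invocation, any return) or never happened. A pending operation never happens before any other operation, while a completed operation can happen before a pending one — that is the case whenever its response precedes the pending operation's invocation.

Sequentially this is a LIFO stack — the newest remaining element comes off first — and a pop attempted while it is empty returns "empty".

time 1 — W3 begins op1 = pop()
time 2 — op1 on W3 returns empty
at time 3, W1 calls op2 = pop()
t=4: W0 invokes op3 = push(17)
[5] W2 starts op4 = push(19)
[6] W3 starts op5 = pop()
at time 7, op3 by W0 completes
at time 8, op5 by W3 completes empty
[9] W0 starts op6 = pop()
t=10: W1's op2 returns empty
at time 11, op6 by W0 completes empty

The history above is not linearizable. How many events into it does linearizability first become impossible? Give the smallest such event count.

11

events 1..10 are still linearizable — one witness is op1, op2, op5, op3:
step 1: op1 pop() → empty — stack <>
step 2: op2 pop() → empty — stack <>
step 3: op5 pop() → empty — stack <>
step 4: op3 push(17) — stack <17>
adding event 11 (op6 responds at 11) leaves no legal real-time order
no completion choice of the 1 pending operation (op4) rescues it — every subset was tried
sample order op1, op2, op3, op5, op6 (pending dropped) stalls at step 4 — op5 pop() → empty has no legal effect
sample order op1, op2, op5, op3, op6 (pending dropped) stalls at step 5 — op6 pop() → empty has no legal effect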